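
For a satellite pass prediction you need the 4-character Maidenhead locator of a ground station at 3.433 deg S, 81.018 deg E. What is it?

NI06

Shift to the Maidenhead origin (180°W, 90°S): lon 261.02, lat 86.57.
Field: 261.02/20 → 13 → N, 86.57/10 → 8 → I; chars NI.
Square: 1.02/2 → 0, 6.57/1 → 6; chars 06.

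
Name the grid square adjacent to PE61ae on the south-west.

PE51xd

Longitude subsquare a = 0; −1 → -1, wraps to 23 = x, carry into square.
Longitude square 6; −1 → 5.
Latitude subsquare e = 4; −1 → 3 = d.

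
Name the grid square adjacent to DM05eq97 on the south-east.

DM05fq06

Longitude extended square 9; +1 → 10, wraps to 0, carry into subsquare.
Longitude subsquare e = 4; +1 → 5 = f.
Latitude extended square 7; −1 → 6.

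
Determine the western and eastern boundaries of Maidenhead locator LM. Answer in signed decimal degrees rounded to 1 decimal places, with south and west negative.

40.0, 60.0

Field L=11, M=12: +11·20° lon, +12·10° lat → SW at lon 40°, lat 30°.
Cell spans 20° lon × 10° lat.
west 40.0, east 60.0.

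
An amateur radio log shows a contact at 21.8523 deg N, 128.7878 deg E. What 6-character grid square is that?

PL41ju

Add 180° to longitude and 90° to latitude: 308.7878, 111.8523.
Field: lon ⌊308.7878/20⌋ = 15 → P; lat ⌊111.8523/10⌋ = 11 → L.
Square: lon ⌊8.7878/2⌋ = 4; lat ⌊1.8523/1⌋ = 1.
Subsquare: lon ⌊0.7878/0.0833333⌋ = 9 → j; lat ⌊0.8523/0.0416667⌋ = 20 → u.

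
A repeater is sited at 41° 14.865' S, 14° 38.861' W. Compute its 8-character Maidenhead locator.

IE28qs20

Offset from 180°W / 90°S: lon 165.35232°, lat 48.75225°.
Field (20°×10°, letters A–R): 165.35232/20 → 8 → I, 48.75225/10 → 4 → E; chars IE.
Square (2°×1°, digits 0–9): 5.35232/2 → 2, 8.75225/1 → 8; chars 28.
Subsquare (5′×2.5′, letters a–x): 1.35232/0.0833333 → 16 → q, 0.75225/0.0416667 → 18 → s; chars qs.
Extended square (30″×15″, digits 0–9): 0.01898/0.00833333 → 2, 0.00225/0.00416667 → 0; chars 20.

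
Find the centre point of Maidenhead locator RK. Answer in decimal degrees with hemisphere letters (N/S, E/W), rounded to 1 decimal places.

15.0° N, 170.0° E

Field R=17, K=10: +17·20° lon, +10·10° lat → SW at lon 160°, lat 10°.
Cell spans 20° lon × 10° lat. Centre is SW corner plus half of each.
latitude 15.0° N, longitude 170.0° E.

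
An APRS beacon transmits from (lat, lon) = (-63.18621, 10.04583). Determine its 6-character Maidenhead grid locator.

Shift to the Maidenhead origin (180°W, 90°S): lon 190.0458, lat 26.8138.
Field (20°×10°, letters A–R): lon ⌊190.0458/20⌋ = 9 → J; lat ⌊26.8138/10⌋ = 2 → C.
Square (2°×1°, digits 0–9): lon ⌊10.0458/2⌋ = 5; lat ⌊6.8138/1⌋ = 6.
Subsquare (5′×2.5′, letters a–x): lon ⌊0.0458/0.0833333⌋ = 0 → a; lat ⌊0.8138/0.0416667⌋ = 19 → t.

JC56at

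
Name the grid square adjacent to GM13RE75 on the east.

GM13re85

Longitude extended square 7; +1 → 8.
The latitude characters are unchanged.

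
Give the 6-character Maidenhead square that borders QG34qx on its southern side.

Latitude subsquare x = 23; −1 → 22 = w.
The longitude characters are unchanged.

QG34qw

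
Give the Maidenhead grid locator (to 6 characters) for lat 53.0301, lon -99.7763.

EO03ca

Shift to the Maidenhead origin (180°W, 90°S): lon 80.2237, lat 143.0301.
Field (20°×10°, letters A–R): lon ⌊80.2237/20⌋ = 4 → E; lat ⌊143.0301/10⌋ = 14 → O.
Square (2°×1°, digits 0–9): lon ⌊0.2237/2⌋ = 0; lat ⌊3.0301/1⌋ = 3.
Subsquare (5′×2.5′, letters a–x): lon ⌊0.2237/0.0833333⌋ = 2 → c; lat ⌊0.0301/0.0416667⌋ = 0 → a.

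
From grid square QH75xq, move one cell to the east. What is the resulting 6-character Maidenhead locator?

QH85aq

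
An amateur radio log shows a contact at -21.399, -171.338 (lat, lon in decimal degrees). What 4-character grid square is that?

AG48

Add 180° to longitude and 90° to latitude: 8.66, 68.60.
Field: 8.66/20 → 0 → A, 68.60/10 → 6 → G; chars AG.
Square: 8.66/2 → 4, 8.60/1 → 8; chars 48.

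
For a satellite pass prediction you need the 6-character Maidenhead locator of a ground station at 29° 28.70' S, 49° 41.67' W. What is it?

GG50dm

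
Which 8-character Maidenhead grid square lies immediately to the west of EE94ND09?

Longitude extended square 0; −1 → -1, wraps to 9, carry into subsquare.
Longitude subsquare n = 13; −1 → 12 = m.
The latitude characters are unchanged.

EE94md99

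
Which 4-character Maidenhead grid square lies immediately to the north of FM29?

Latitude square 9; +1 → 10, wraps to 0, carry into field.
Latitude field M = 12; +1 → 13 = N.
The longitude characters are unchanged.

FN20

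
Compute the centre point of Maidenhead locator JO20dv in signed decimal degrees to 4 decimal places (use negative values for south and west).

Field J=9, O=14: +9·20° lon, +14·10° lat → SW at lon 0°, lat 50°.
Square 2, 0: +2·2° lon, +0·1° lat → SW at lon 4°, lat 50°.
Subsquare d=3, v=21: +3·0.0833333° lon, +21·0.0416667° lat → SW at lon 4.25°, lat 50.875°.
Cell spans 0.0833333° lon × 0.0416667° lat. Centre is SW corner plus half of each.
latitude 50.8958, longitude 4.2917.

50.8958, 4.2917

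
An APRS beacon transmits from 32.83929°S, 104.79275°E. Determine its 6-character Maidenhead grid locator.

Shift to the Maidenhead origin (180°W, 90°S): lon 284.7928, lat 57.1607.
Field (20°×10°, letters A–R): 284.7928/20 → 14 → O, 57.1607/10 → 5 → F; chars OF.
Square (2°×1°, digits 0–9): 4.7928/2 → 2, 7.1607/1 → 7; chars 27.
Subsquare (5′×2.5′, letters a–x): 0.7928/0.0833333 → 9 → j, 0.1607/0.0416667 → 3 → d; chars jd.

OF27jd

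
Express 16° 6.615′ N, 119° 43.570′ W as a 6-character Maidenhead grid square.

Shift to the Maidenhead origin (180°W, 90°S): lon 60.2738, lat 106.1103.
Field: lon ⌊60.2738/20⌋ = 3 → D; lat ⌊106.1103/10⌋ = 10 → K.
Square: lon ⌊0.2738/2⌋ = 0; lat ⌊6.1103/1⌋ = 6.
Subsquare: lon ⌊0.2738/0.0833333⌋ = 3 → d; lat ⌊0.1103/0.0416667⌋ = 2 → c.

DK06dc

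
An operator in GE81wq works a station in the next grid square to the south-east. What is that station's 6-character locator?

GE81xp

Longitude subsquare w = 22; +1 → 23 = x.
Latitude subsquare q = 16; −1 → 15 = p.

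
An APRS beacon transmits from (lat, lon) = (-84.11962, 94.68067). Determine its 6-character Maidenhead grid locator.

NA75iv

Shift to the Maidenhead origin (180°W, 90°S): lon 274.6807, lat 5.8804.
Field: lon ⌊274.6807/20⌋ = 13 → N; lat ⌊5.8804/10⌋ = 0 → A.
Square: lon ⌊14.6807/2⌋ = 7; lat ⌊5.8804/1⌋ = 5.
Subsquare: lon ⌊0.6807/0.0833333⌋ = 8 → i; lat ⌊0.8804/0.0416667⌋ = 21 → v.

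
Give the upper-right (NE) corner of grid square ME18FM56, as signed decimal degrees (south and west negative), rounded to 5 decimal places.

Field M=12, E=4: +12·20° lon, +4·10° lat → SW at lon 60°, lat -50°.
Square 1, 8: +1·2° lon, +8·1° lat → SW at lon 62°, lat -42°.
Subsquare f=5, m=12: +5·0.0833333° lon, +12·0.0416667° lat → SW at lon 62.4167°, lat -41.5°.
Extended square 5, 6: +5·0.00833333° lon, +6·0.00416667° lat → SW at lon 62.4583°, lat -41.475°.
Cell spans 0.00833333° lon × 0.00416667° lat. NE corner is SW corner plus one full cell.
latitude -41.47083, longitude 62.46667.

-41.47083, 62.46667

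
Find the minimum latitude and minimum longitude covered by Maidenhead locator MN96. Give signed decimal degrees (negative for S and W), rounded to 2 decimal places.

Field M=12, N=13: +12·20° lon, +13·10° lat → SW at lon 60°, lat 40°.
Square 9, 6: +9·2° lon, +6·1° lat → SW at lon 78°, lat 46°.
latitude 46.00, longitude 78.00.

46.00, 78.00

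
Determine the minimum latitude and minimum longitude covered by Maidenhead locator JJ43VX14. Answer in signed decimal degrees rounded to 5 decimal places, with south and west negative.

Field J=9, J=9: +9·20° lon, +9·10° lat → SW at lon 0°, lat 0°.
Square 4, 3: +4·2° lon, +3·1° lat → SW at lon 8°, lat 3°.
Subsquare v=21, x=23: +21·0.0833333° lon, +23·0.0416667° lat → SW at lon 9.75°, lat 3.95833°.
Extended square 1, 4: +1·0.00833333° lon, +4·0.00416667° lat → SW at lon 9.75833°, lat 3.975°.
latitude 3.97500, longitude 9.75833.

3.97500, 9.75833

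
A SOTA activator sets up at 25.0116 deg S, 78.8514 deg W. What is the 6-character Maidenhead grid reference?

Add 180° to longitude and 90° to latitude: 101.1486, 64.9884.
Field (20°×10°, letters A–R): 101.1486/20 → 5 → F, 64.9884/10 → 6 → G; chars FG.
Square (2°×1°, digits 0–9): 1.1486/2 → 0, 4.9884/1 → 4; chars 04.
Subsquare (5′×2.5′, letters a–x): 1.1486/0.0833333 → 13 → n, 0.9884/0.0416667 → 23 → x; chars nx.

FG04nx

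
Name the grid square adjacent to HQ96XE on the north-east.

IQ06af

Longitude subsquare x = 23; +1 → 24, wraps to 0 = a, carry into square.
Longitude square 9; +1 → 10, wraps to 0, carry into field.
Longitude field H = 7; +1 → 8 = I.
Latitude subsquare e = 4; +1 → 5 = f.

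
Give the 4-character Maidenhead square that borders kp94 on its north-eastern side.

LP05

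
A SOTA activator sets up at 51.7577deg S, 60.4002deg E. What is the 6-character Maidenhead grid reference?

Offset from 180°W / 90°S: lon 240.4002°, lat 38.2423°.
Field: 240.4002/20 → 12 → M, 38.2423/10 → 3 → D; chars MD.
Square: 0.4002/2 → 0, 8.2423/1 → 8; chars 08.
Subsquare: 0.4002/0.0833333 → 4 → e, 0.2423/0.0416667 → 5 → f; chars ef.

MD08ef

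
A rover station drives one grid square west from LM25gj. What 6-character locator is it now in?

Longitude subsquare g = 6; −1 → 5 = f.
The latitude characters are unchanged.

LM25fj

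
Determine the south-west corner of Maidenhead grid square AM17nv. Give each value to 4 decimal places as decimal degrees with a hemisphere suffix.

37.8750° N, 176.9167° W

Field A=0, M=12: +0·20° lon, +12·10° lat → SW at lon -180°, lat 30°.
Square 1, 7: +1·2° lon, +7·1° lat → SW at lon -178°, lat 37°.
Subsquare n=13, v=21: +13·0.0833333° lon, +21·0.0416667° lat → SW at lon -176.917°, lat 37.875°.
latitude 37.8750° N, longitude 176.9167° W.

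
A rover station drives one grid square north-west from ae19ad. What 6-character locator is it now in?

AE09xe

Longitude subsquare a = 0; −1 → -1, wraps to 23 = x, carry into square.
Longitude square 1; −1 → 0.
Latitude subsquare d = 3; +1 → 4 = e.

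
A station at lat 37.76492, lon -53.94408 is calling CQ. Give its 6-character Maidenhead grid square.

GM37as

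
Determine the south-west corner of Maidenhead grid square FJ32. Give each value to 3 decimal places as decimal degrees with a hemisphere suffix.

2.000° N, 74.000° W

Field F=5, J=9: +5·20° lon, +9·10° lat → SW at lon -80°, lat 0°.
Square 3, 2: +3·2° lon, +2·1° lat → SW at lon -74°, lat 2°.
latitude 2.000° N, longitude 74.000° W.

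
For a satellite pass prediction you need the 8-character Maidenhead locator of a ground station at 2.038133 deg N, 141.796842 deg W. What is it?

BJ92ca49

Shift to the Maidenhead origin (180°W, 90°S): lon 38.20316, lat 92.03813.
Field: lon ⌊38.20316/20⌋ = 1 → B; lat ⌊92.03813/10⌋ = 9 → J.
Square: lon ⌊18.20316/2⌋ = 9; lat ⌊2.03813/1⌋ = 2.
Subsquare: lon ⌊0.20316/0.0833333⌋ = 2 → c; lat ⌊0.03813/0.0416667⌋ = 0 → a.
Extended square: lon ⌊0.03649/0.00833333⌋ = 4; lat ⌊0.03813/0.00416667⌋ = 9.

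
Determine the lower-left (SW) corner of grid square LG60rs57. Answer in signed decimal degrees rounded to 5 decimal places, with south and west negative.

-29.22083, 53.45833

Field L=11, G=6: +11·20° lon, +6·10° lat → SW at lon 40°, lat -30°.
Square 6, 0: +6·2° lon, +0·1° lat → SW at lon 52°, lat -30°.
Subsquare r=17, s=18: +17·0.0833333° lon, +18·0.0416667° lat → SW at lon 53.4167°, lat -29.25°.
Extended square 5, 7: +5·0.00833333° lon, +7·0.00416667° lat → SW at lon 53.4583°, lat -29.2208°.
latitude -29.22083, longitude 53.45833.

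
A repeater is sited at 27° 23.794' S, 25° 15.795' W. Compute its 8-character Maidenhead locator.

HG72io84

Shift to the Maidenhead origin (180°W, 90°S): lon 154.73675, lat 62.60343.
Field: lon ⌊154.73675/20⌋ = 7 → H; lat ⌊62.60343/10⌋ = 6 → G.
Square: lon ⌊14.73675/2⌋ = 7; lat ⌊2.60343/1⌋ = 2.
Subsquare: lon ⌊0.73675/0.0833333⌋ = 8 → i; lat ⌊0.60343/0.0416667⌋ = 14 → o.
Extended square: lon ⌊0.07008/0.00833333⌋ = 8; lat ⌊0.02010/0.00416667⌋ = 4.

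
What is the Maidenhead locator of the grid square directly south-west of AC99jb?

Longitude subsquare j = 9; −1 → 8 = i.
Latitude subsquare b = 1; −1 → 0 = a.

AC99ia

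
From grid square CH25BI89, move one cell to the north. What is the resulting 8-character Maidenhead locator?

CH25bj80

Latitude extended square 9; +1 → 10, wraps to 0, carry into subsquare.
Latitude subsquare i = 8; +1 → 9 = j.
The longitude characters are unchanged.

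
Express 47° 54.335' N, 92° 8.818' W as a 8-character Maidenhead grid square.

Offset from 180°W / 90°S: lon 87.85303°, lat 137.90558°.
Field (20°×10°, letters A–R): 87.85303/20 → 4 → E, 137.90558/10 → 13 → N; chars EN.
Square (2°×1°, digits 0–9): 7.85303/2 → 3, 7.90558/1 → 7; chars 37.
Subsquare (5′×2.5′, letters a–x): 1.85303/0.0833333 → 22 → w, 0.90558/0.0416667 → 21 → v; chars wv.
Extended square (30″×15″, digits 0–9): 0.01970/0.00833333 → 2, 0.03058/0.00416667 → 7; chars 27.

EN37wv27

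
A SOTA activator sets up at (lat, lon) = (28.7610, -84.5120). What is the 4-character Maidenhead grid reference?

EL78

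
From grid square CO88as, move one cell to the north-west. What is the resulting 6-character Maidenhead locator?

Longitude subsquare a = 0; −1 → -1, wraps to 23 = x, carry into square.
Longitude square 8; −1 → 7.
Latitude subsquare s = 18; +1 → 19 = t.

CO78xt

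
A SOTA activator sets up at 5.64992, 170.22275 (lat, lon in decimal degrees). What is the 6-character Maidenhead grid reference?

RJ55cp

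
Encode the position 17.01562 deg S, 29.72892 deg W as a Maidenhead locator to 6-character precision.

Add 180° to longitude and 90° to latitude: 150.2711, 72.9844.
Field: lon ⌊150.2711/20⌋ = 7 → H; lat ⌊72.9844/10⌋ = 7 → H.
Square: lon ⌊10.2711/2⌋ = 5; lat ⌊2.9844/1⌋ = 2.
Subsquare: lon ⌊0.2711/0.0833333⌋ = 3 → d; lat ⌊0.9844/0.0416667⌋ = 23 → x.

HH52dx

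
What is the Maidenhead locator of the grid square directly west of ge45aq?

GE35xq

Longitude subsquare a = 0; −1 → -1, wraps to 23 = x, carry into square.
Longitude square 4; −1 → 3.
The latitude characters are unchanged.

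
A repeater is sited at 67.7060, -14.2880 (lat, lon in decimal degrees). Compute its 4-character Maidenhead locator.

IP27

Add 180° to longitude and 90° to latitude: 165.71, 157.71.
Field: 165.71/20 → 8 → I, 157.71/10 → 15 → P; chars IP.
Square: 5.71/2 → 2, 7.71/1 → 7; chars 27.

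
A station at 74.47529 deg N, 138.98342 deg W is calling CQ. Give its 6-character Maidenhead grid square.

Shift to the Maidenhead origin (180°W, 90°S): lon 41.0166, lat 164.4753.
Field (20°×10°, letters A–R): lon ⌊41.0166/20⌋ = 2 → C; lat ⌊164.4753/10⌋ = 16 → Q.
Square (2°×1°, digits 0–9): lon ⌊1.0166/2⌋ = 0; lat ⌊4.4753/1⌋ = 4.
Subsquare (5′×2.5′, letters a–x): lon ⌊1.0166/0.0833333⌋ = 12 → m; lat ⌊0.4753/0.0416667⌋ = 11 → l.

CQ04ml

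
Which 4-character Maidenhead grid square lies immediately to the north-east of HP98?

Longitude square 9; +1 → 10, wraps to 0, carry into field.
Longitude field H = 7; +1 → 8 = I.
Latitude square 8; +1 → 9.

IP09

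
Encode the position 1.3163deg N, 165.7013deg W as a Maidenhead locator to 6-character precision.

Shift to the Maidenhead origin (180°W, 90°S): lon 14.2987, lat 91.3163.
Field (20°×10°, letters A–R): lon ⌊14.2987/20⌋ = 0 → A; lat ⌊91.3163/10⌋ = 9 → J.
Square (2°×1°, digits 0–9): lon ⌊14.2987/2⌋ = 7; lat ⌊1.3163/1⌋ = 1.
Subsquare (5′×2.5′, letters a–x): lon ⌊0.2987/0.0833333⌋ = 3 → d; lat ⌊0.3163/0.0416667⌋ = 7 → h.

AJ71dh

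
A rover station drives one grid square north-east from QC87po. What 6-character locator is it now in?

Longitude subsquare p = 15; +1 → 16 = q.
Latitude subsquare o = 14; +1 → 15 = p.

QC87qp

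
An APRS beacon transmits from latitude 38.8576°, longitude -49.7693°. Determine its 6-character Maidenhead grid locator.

GM58cu

Offset from 180°W / 90°S: lon 130.2307°, lat 128.8576°.
Field: 130.2307/20 → 6 → G, 128.8576/10 → 12 → M; chars GM.
Square: 10.2307/2 → 5, 8.8576/1 → 8; chars 58.
Subsquare: 0.2307/0.0833333 → 2 → c, 0.8576/0.0416667 → 20 → u; chars cu.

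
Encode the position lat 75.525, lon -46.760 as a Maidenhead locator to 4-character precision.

Shift to the Maidenhead origin (180°W, 90°S): lon 133.24, lat 165.53.
Field: 133.24/20 → 6 → G, 165.53/10 → 16 → Q; chars GQ.
Square: 13.24/2 → 6, 5.53/1 → 5; chars 65.

GQ65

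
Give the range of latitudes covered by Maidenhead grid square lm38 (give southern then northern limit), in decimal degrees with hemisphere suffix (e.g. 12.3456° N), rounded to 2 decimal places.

38.00° N, 39.00° N

Field L=11, M=12: +11·20° lon, +12·10° lat → SW at lon 40°, lat 30°.
Square 3, 8: +3·2° lon, +8·1° lat → SW at lon 46°, lat 38°.
Cell spans 2° lon × 1° lat.
south 38.00° N, north 39.00° N.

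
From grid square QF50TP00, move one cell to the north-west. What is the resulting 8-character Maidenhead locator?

QF50sp91

Longitude extended square 0; −1 → -1, wraps to 9, carry into subsquare.
Longitude subsquare t = 19; −1 → 18 = s.
Latitude extended square 0; +1 → 1.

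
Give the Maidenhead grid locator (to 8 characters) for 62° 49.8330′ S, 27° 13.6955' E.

KC37oe70

Shift to the Maidenhead origin (180°W, 90°S): lon 207.22826, lat 27.16945.
Field: 207.22826/20 → 10 → K, 27.16945/10 → 2 → C; chars KC.
Square: 7.22826/2 → 3, 7.16945/1 → 7; chars 37.
Subsquare: 1.22826/0.0833333 → 14 → o, 0.16945/0.0416667 → 4 → e; chars oe.
Extended square: 0.06159/0.00833333 → 7, 0.00278/0.00416667 → 0; chars 70.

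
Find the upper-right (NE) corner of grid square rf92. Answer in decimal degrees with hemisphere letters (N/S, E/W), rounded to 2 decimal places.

Field R=17, F=5: +17·20° lon, +5·10° lat → SW at lon 160°, lat -40°.
Square 9, 2: +9·2° lon, +2·1° lat → SW at lon 178°, lat -38°.
Cell spans 2° lon × 1° lat. NE corner is SW corner plus one full cell.
latitude 37.00° S, longitude 180.00° E.

37.00° S, 180.00° E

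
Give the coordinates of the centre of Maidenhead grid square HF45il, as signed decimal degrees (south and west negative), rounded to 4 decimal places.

-34.5208, -31.2917

Field H=7, F=5: +7·20° lon, +5·10° lat → SW at lon -40°, lat -40°.
Square 4, 5: +4·2° lon, +5·1° lat → SW at lon -32°, lat -35°.
Subsquare i=8, l=11: +8·0.0833333° lon, +11·0.0416667° lat → SW at lon -31.3333°, lat -34.5417°.
Cell spans 0.0833333° lon × 0.0416667° lat. Centre is SW corner plus half of each.
latitude -34.5208, longitude -31.2917.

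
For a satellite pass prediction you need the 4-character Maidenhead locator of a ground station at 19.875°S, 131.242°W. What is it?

Offset from 180°W / 90°S: lon 48.76°, lat 70.12°.
Field (20°×10°, letters A–R): 48.76/20 → 2 → C, 70.12/10 → 7 → H; chars CH.
Square (2°×1°, digits 0–9): 8.76/2 → 4, 0.12/1 → 0; chars 40.

CH40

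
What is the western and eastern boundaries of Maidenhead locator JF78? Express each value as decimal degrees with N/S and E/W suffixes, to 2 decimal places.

14.00° E, 16.00° E

Field J=9, F=5: +9·20° lon, +5·10° lat → SW at lon 0°, lat -40°.
Square 7, 8: +7·2° lon, +8·1° lat → SW at lon 14°, lat -32°.
Cell spans 2° lon × 1° lat.
west 14.00° E, east 16.00° E.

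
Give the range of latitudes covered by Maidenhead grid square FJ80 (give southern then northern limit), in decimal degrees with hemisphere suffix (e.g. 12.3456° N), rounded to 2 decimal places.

0.00° N, 1.00° N

Field F=5, J=9: +5·20° lon, +9·10° lat → SW at lon -80°, lat 0°.
Square 8, 0: +8·2° lon, +0·1° lat → SW at lon -64°, lat 0°.
Cell spans 2° lon × 1° lat.
south 0.00° N, north 1.00° N.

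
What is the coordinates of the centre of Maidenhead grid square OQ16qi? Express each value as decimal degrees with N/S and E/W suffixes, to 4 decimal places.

Field O=14, Q=16: +14·20° lon, +16·10° lat → SW at lon 100°, lat 70°.
Square 1, 6: +1·2° lon, +6·1° lat → SW at lon 102°, lat 76°.
Subsquare q=16, i=8: +16·0.0833333° lon, +8·0.0416667° lat → SW at lon 103.333°, lat 76.3333°.
Cell spans 0.0833333° lon × 0.0416667° lat. Centre is SW corner plus half of each.
latitude 76.3542° N, longitude 103.3750° E.

76.3542° N, 103.3750° E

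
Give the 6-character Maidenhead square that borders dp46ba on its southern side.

DP45bx

Latitude subsquare a = 0; −1 → -1, wraps to 23 = x, carry into square.
Latitude square 6; −1 → 5.
The longitude characters are unchanged.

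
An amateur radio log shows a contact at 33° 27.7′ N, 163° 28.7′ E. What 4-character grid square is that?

RM13

Offset from 180°W / 90°S: lon 343.48°, lat 123.46°.
Field (20°×10°, letters A–R): lon ⌊343.48/20⌋ = 17 → R; lat ⌊123.46/10⌋ = 12 → M.
Square (2°×1°, digits 0–9): lon ⌊3.48/2⌋ = 1; lat ⌊3.46/1⌋ = 3.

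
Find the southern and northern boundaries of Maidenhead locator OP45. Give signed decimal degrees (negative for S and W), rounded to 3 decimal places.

65.000, 66.000

Field O=14, P=15: +14·20° lon, +15·10° lat → SW at lon 100°, lat 60°.
Square 4, 5: +4·2° lon, +5·1° lat → SW at lon 108°, lat 65°.
Cell spans 2° lon × 1° lat.
south 65.000, north 66.000.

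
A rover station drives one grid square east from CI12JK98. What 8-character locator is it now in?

CI12kk08

Longitude extended square 9; +1 → 10, wraps to 0, carry into subsquare.
Longitude subsquare j = 9; +1 → 10 = k.
The latitude characters are unchanged.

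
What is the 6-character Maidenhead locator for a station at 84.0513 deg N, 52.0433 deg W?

GR34xb

Shift to the Maidenhead origin (180°W, 90°S): lon 127.9567, lat 174.0513.
Field: 127.9567/20 → 6 → G, 174.0513/10 → 17 → R; chars GR.
Square: 7.9567/2 → 3, 4.0513/1 → 4; chars 34.
Subsquare: 1.9567/0.0833333 → 23 → x, 0.0513/0.0416667 → 1 → b; chars xb.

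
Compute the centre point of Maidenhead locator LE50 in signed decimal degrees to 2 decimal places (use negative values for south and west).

-49.50, 51.00

Field L=11, E=4: +11·20° lon, +4·10° lat → SW at lon 40°, lat -50°.
Square 5, 0: +5·2° lon, +0·1° lat → SW at lon 50°, lat -50°.
Cell spans 2° lon × 1° lat. Centre is SW corner plus half of each.
latitude -49.50, longitude 51.00.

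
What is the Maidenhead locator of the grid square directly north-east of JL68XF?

JL78ag

Longitude subsquare x = 23; +1 → 24, wraps to 0 = a, carry into square.
Longitude square 6; +1 → 7.
Latitude subsquare f = 5; +1 → 6 = g.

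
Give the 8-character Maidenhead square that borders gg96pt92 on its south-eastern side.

Longitude extended square 9; +1 → 10, wraps to 0, carry into subsquare.
Longitude subsquare p = 15; +1 → 16 = q.
Latitude extended square 2; −1 → 1.

GG96qt01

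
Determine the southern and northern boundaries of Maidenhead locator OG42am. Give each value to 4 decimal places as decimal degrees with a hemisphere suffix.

Field O=14, G=6: +14·20° lon, +6·10° lat → SW at lon 100°, lat -30°.
Square 4, 2: +4·2° lon, +2·1° lat → SW at lon 108°, lat -28°.
Subsquare a=0, m=12: +0·0.0833333° lon, +12·0.0416667° lat → SW at lon 108°, lat -27.5°.
Cell spans 0.0833333° lon × 0.0416667° lat.
south 27.5000° S, north 27.4583° S.

27.5000° S, 27.4583° S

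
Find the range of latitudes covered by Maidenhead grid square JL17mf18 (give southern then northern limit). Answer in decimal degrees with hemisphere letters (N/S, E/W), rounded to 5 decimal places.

Field J=9, L=11: +9·20° lon, +11·10° lat → SW at lon 0°, lat 20°.
Square 1, 7: +1·2° lon, +7·1° lat → SW at lon 2°, lat 27°.
Subsquare m=12, f=5: +12·0.0833333° lon, +5·0.0416667° lat → SW at lon 3°, lat 27.2083°.
Extended square 1, 8: +1·0.00833333° lon, +8·0.00416667° lat → SW at lon 3.00833°, lat 27.2417°.
Cell spans 0.00833333° lon × 0.00416667° lat.
south 27.24167° N, north 27.24583° N.

27.24167° N, 27.24583° N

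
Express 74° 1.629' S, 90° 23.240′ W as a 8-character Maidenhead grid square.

Add 180° to longitude and 90° to latitude: 89.61267, 15.97285.
Field: 89.61267/20 → 4 → E, 15.97285/10 → 1 → B; chars EB.
Square: 9.61267/2 → 4, 5.97285/1 → 5; chars 45.
Subsquare: 1.61267/0.0833333 → 19 → t, 0.97285/0.0416667 → 23 → x; chars tx.
Extended square: 0.02933/0.00833333 → 3, 0.01452/0.00416667 → 3; chars 33.

EB45tx33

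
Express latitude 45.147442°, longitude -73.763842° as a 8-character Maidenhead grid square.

FN35cd85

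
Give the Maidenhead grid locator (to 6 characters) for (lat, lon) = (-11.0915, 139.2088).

Shift to the Maidenhead origin (180°W, 90°S): lon 319.2088, lat 78.9085.
Field: 319.2088/20 → 15 → P, 78.9085/10 → 7 → H; chars PH.
Square: 19.2088/2 → 9, 8.9085/1 → 8; chars 98.
Subsquare: 1.2088/0.0833333 → 14 → o, 0.9085/0.0416667 → 21 → v; chars ov.

PH98ov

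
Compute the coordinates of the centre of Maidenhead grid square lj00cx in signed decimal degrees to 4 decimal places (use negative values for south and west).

Field L=11, J=9: +11·20° lon, +9·10° lat → SW at lon 40°, lat 0°.
Square 0, 0: +0·2° lon, +0·1° lat → SW at lon 40°, lat 0°.
Subsquare c=2, x=23: +2·0.0833333° lon, +23·0.0416667° lat → SW at lon 40.1667°, lat 0.958333°.
Cell spans 0.0833333° lon × 0.0416667° lat. Centre is SW corner plus half of each.
latitude 0.9792, longitude 40.2083.

0.9792, 40.2083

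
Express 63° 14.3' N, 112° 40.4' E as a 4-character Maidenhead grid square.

OP63

Offset from 180°W / 90°S: lon 292.67°, lat 153.24°.
Field: 292.67/20 → 14 → O, 153.24/10 → 15 → P; chars OP.
Square: 12.67/2 → 6, 3.24/1 → 3; chars 63.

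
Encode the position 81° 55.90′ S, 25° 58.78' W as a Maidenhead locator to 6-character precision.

Offset from 180°W / 90°S: lon 154.0203°, lat 8.0683°.
Field: 154.0203/20 → 7 → H, 8.0683/10 → 0 → A; chars HA.
Square: 14.0203/2 → 7, 8.0683/1 → 8; chars 78.
Subsquare: 0.0203/0.0833333 → 0 → a, 0.0683/0.0416667 → 1 → b; chars ab.

HA78ab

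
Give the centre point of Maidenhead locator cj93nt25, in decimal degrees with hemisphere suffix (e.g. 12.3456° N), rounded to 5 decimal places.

3.81458° N, 120.89583° W

Field C=2, J=9: +2·20° lon, +9·10° lat → SW at lon -140°, lat 0°.
Square 9, 3: +9·2° lon, +3·1° lat → SW at lon -122°, lat 3°.
Subsquare n=13, t=19: +13·0.0833333° lon, +19·0.0416667° lat → SW at lon -120.917°, lat 3.79167°.
Extended square 2, 5: +2·0.00833333° lon, +5·0.00416667° lat → SW at lon -120.9°, lat 3.8125°.
Cell spans 0.00833333° lon × 0.00416667° lat. Centre is SW corner plus half of each.
latitude 3.81458° N, longitude 120.89583° W.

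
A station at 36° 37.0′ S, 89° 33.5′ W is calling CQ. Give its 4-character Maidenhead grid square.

EF53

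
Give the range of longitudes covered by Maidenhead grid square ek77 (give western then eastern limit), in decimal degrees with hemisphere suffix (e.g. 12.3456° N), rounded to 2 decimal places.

Field E=4, K=10: +4·20° lon, +10·10° lat → SW at lon -100°, lat 10°.
Square 7, 7: +7·2° lon, +7·1° lat → SW at lon -86°, lat 17°.
Cell spans 2° lon × 1° lat.
west 86.00° W, east 84.00° W.

86.00° W, 84.00° W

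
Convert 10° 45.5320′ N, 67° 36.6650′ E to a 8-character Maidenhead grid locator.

MK30ts32

Shift to the Maidenhead origin (180°W, 90°S): lon 247.61108, lat 100.75887.
Field: lon ⌊247.61108/20⌋ = 12 → M; lat ⌊100.75887/10⌋ = 10 → K.
Square: lon ⌊7.61108/2⌋ = 3; lat ⌊0.75887/1⌋ = 0.
Subsquare: lon ⌊1.61108/0.0833333⌋ = 19 → t; lat ⌊0.75887/0.0416667⌋ = 18 → s.
Extended square: lon ⌊0.02775/0.00833333⌋ = 3; lat ⌊0.00887/0.00416667⌋ = 2.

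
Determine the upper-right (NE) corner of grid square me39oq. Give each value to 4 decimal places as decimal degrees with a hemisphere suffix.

40.2917° S, 67.2500° E

Field M=12, E=4: +12·20° lon, +4·10° lat → SW at lon 60°, lat -50°.
Square 3, 9: +3·2° lon, +9·1° lat → SW at lon 66°, lat -41°.
Subsquare o=14, q=16: +14·0.0833333° lon, +16·0.0416667° lat → SW at lon 67.1667°, lat -40.3333°.
Cell spans 0.0833333° lon × 0.0416667° lat. NE corner is SW corner plus one full cell.
latitude 40.2917° S, longitude 67.2500° E.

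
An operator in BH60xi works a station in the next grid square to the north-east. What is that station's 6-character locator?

BH70aj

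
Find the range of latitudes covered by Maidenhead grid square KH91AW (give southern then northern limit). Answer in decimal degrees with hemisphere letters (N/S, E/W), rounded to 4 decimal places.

18.0833° S, 18.0417° S

Field K=10, H=7: +10·20° lon, +7·10° lat → SW at lon 20°, lat -20°.
Square 9, 1: +9·2° lon, +1·1° lat → SW at lon 38°, lat -19°.
Subsquare a=0, w=22: +0·0.0833333° lon, +22·0.0416667° lat → SW at lon 38°, lat -18.0833°.
Cell spans 0.0833333° lon × 0.0416667° lat.
south 18.0833° S, north 18.0417° S.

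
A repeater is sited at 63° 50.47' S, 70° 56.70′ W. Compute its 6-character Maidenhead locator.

FC46md

Offset from 180°W / 90°S: lon 109.0550°, lat 26.1588°.
Field (20°×10°, letters A–R): lon ⌊109.0550/20⌋ = 5 → F; lat ⌊26.1588/10⌋ = 2 → C.
Square (2°×1°, digits 0–9): lon ⌊9.0550/2⌋ = 4; lat ⌊6.1588/1⌋ = 6.
Subsquare (5′×2.5′, letters a–x): lon ⌊1.0550/0.0833333⌋ = 12 → m; lat ⌊0.1588/0.0416667⌋ = 3 → d.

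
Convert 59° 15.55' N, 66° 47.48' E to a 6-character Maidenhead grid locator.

MO39jg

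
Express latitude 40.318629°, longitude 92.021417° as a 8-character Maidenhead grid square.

Offset from 180°W / 90°S: lon 272.02142°, lat 130.31863°.
Field: 272.02142/20 → 13 → N, 130.31863/10 → 13 → N; chars NN.
Square: 12.02142/2 → 6, 0.31863/1 → 0; chars 60.
Subsquare: 0.02142/0.0833333 → 0 → a, 0.31863/0.0416667 → 7 → h; chars ah.
Extended square: 0.02142/0.00833333 → 2, 0.02696/0.00416667 → 6; chars 26.

NN60ah26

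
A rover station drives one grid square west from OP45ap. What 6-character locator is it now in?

Longitude subsquare a = 0; −1 → -1, wraps to 23 = x, carry into square.
Longitude square 4; −1 → 3.
The latitude characters are unchanged.

OP35xp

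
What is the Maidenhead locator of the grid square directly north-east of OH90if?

Longitude subsquare i = 8; +1 → 9 = j.
Latitude subsquare f = 5; +1 → 6 = g.

OH90jg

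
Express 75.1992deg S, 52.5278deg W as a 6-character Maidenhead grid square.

Shift to the Maidenhead origin (180°W, 90°S): lon 127.4722, lat 14.8008.
Field: lon ⌊127.4722/20⌋ = 6 → G; lat ⌊14.8008/10⌋ = 1 → B.
Square: lon ⌊7.4722/2⌋ = 3; lat ⌊4.8008/1⌋ = 4.
Subsquare: lon ⌊1.4722/0.0833333⌋ = 17 → r; lat ⌊0.8008/0.0416667⌋ = 19 → t.

GB34rt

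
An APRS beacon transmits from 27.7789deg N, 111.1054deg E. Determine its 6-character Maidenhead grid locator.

OL57ns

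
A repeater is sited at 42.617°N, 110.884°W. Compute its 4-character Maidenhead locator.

Add 180° to longitude and 90° to latitude: 69.12, 132.62.
Field: lon ⌊69.12/20⌋ = 3 → D; lat ⌊132.62/10⌋ = 13 → N.
Square: lon ⌊9.12/2⌋ = 4; lat ⌊2.62/1⌋ = 2.

DN42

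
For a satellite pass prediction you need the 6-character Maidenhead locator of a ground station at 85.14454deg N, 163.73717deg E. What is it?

RR15ud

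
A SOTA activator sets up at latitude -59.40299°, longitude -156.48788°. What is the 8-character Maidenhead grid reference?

BD10so13

Shift to the Maidenhead origin (180°W, 90°S): lon 23.51212, lat 30.59701.
Field: lon ⌊23.51212/20⌋ = 1 → B; lat ⌊30.59701/10⌋ = 3 → D.
Square: lon ⌊3.51212/2⌋ = 1; lat ⌊0.59701/1⌋ = 0.
Subsquare: lon ⌊1.51212/0.0833333⌋ = 18 → s; lat ⌊0.59701/0.0416667⌋ = 14 → o.
Extended square: lon ⌊0.01212/0.00833333⌋ = 1; lat ⌊0.01368/0.00416667⌋ = 3.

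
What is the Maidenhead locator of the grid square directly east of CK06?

CK16

Longitude square 0; +1 → 1.
The latitude characters are unchanged.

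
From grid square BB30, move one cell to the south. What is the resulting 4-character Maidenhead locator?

BA39

Latitude square 0; −1 → -1, wraps to 9, carry into field.
Latitude field B = 1; −1 → 0 = A.
The longitude characters are unchanged.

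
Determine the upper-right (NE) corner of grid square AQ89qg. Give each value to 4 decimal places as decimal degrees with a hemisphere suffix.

79.2917° N, 162.5833° W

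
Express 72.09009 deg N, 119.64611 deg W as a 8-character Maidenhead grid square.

DQ02ec21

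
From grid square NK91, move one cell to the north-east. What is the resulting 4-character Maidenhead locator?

Longitude square 9; +1 → 10, wraps to 0, carry into field.
Longitude field N = 13; +1 → 14 = O.
Latitude square 1; +1 → 2.

OK02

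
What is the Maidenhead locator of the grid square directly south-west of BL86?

Longitude square 8; −1 → 7.
Latitude square 6; −1 → 5.

BL75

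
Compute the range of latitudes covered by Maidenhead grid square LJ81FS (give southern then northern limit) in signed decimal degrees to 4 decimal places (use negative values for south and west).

1.7500, 1.7917

Field L=11, J=9: +11·20° lon, +9·10° lat → SW at lon 40°, lat 0°.
Square 8, 1: +8·2° lon, +1·1° lat → SW at lon 56°, lat 1°.
Subsquare f=5, s=18: +5·0.0833333° lon, +18·0.0416667° lat → SW at lon 56.4167°, lat 1.75°.
Cell spans 0.0833333° lon × 0.0416667° lat.
south 1.7500, north 1.7917.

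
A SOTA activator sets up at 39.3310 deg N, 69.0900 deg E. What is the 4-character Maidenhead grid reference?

Offset from 180°W / 90°S: lon 249.09°, lat 129.33°.
Field: 249.09/20 → 12 → M, 129.33/10 → 12 → M; chars MM.
Square: 9.09/2 → 4, 9.33/1 → 9; chars 49.

MM49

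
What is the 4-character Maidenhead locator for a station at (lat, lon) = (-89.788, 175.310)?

RA70

Offset from 180°W / 90°S: lon 355.31°, lat 0.21°.
Field: lon ⌊355.31/20⌋ = 17 → R; lat ⌊0.21/10⌋ = 0 → A.
Square: lon ⌊15.31/2⌋ = 7; lat ⌊0.21/1⌋ = 0.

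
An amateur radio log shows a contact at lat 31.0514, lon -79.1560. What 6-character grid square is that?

FM01kb

Offset from 180°W / 90°S: lon 100.8440°, lat 121.0514°.
Field: lon ⌊100.8440/20⌋ = 5 → F; lat ⌊121.0514/10⌋ = 12 → M.
Square: lon ⌊0.8440/2⌋ = 0; lat ⌊1.0514/1⌋ = 1.
Subsquare: lon ⌊0.8440/0.0833333⌋ = 10 → k; lat ⌊0.0514/0.0416667⌋ = 1 → b.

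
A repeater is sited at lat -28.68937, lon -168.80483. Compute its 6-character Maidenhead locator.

AG51oh

Shift to the Maidenhead origin (180°W, 90°S): lon 11.1952, lat 61.3106.
Field (20°×10°, letters A–R): lon ⌊11.1952/20⌋ = 0 → A; lat ⌊61.3106/10⌋ = 6 → G.
Square (2°×1°, digits 0–9): lon ⌊11.1952/2⌋ = 5; lat ⌊1.3106/1⌋ = 1.
Subsquare (5′×2.5′, letters a–x): lon ⌊1.1952/0.0833333⌋ = 14 → o; lat ⌊0.3106/0.0416667⌋ = 7 → h.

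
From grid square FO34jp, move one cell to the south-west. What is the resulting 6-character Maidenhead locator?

FO34io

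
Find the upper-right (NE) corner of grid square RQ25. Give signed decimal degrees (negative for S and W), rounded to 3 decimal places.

Field R=17, Q=16: +17·20° lon, +16·10° lat → SW at lon 160°, lat 70°.
Square 2, 5: +2·2° lon, +5·1° lat → SW at lon 164°, lat 75°.
Cell spans 2° lon × 1° lat. NE corner is SW corner plus one full cell.
latitude 76.000, longitude 166.000.

76.000, 166.000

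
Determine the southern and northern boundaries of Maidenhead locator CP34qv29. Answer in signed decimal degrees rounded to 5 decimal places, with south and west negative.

64.91250, 64.91667

Field C=2, P=15: +2·20° lon, +15·10° lat → SW at lon -140°, lat 60°.
Square 3, 4: +3·2° lon, +4·1° lat → SW at lon -134°, lat 64°.
Subsquare q=16, v=21: +16·0.0833333° lon, +21·0.0416667° lat → SW at lon -132.667°, lat 64.875°.
Extended square 2, 9: +2·0.00833333° lon, +9·0.00416667° lat → SW at lon -132.65°, lat 64.9125°.
Cell spans 0.00833333° lon × 0.00416667° lat.
south 64.91250, north 64.91667.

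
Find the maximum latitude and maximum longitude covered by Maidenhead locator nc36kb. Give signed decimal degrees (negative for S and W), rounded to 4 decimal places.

-63.9167, 86.9167

Field N=13, C=2: +13·20° lon, +2·10° lat → SW at lon 80°, lat -70°.
Square 3, 6: +3·2° lon, +6·1° lat → SW at lon 86°, lat -64°.
Subsquare k=10, b=1: +10·0.0833333° lon, +1·0.0416667° lat → SW at lon 86.8333°, lat -63.9583°.
Cell spans 0.0833333° lon × 0.0416667° lat. NE corner is SW corner plus one full cell.
latitude -63.9167, longitude 86.9167.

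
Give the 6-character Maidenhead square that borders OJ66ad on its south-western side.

Longitude subsquare a = 0; −1 → -1, wraps to 23 = x, carry into square.
Longitude square 6; −1 → 5.
Latitude subsquare d = 3; −1 → 2 = c.

OJ56xc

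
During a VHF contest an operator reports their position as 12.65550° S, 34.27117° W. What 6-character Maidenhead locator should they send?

Shift to the Maidenhead origin (180°W, 90°S): lon 145.7288, lat 77.3445.
Field: lon ⌊145.7288/20⌋ = 7 → H; lat ⌊77.3445/10⌋ = 7 → H.
Square: lon ⌊5.7288/2⌋ = 2; lat ⌊7.3445/1⌋ = 7.
Subsquare: lon ⌊1.7288/0.0833333⌋ = 20 → u; lat ⌊0.3445/0.0416667⌋ = 8 → i.

HH27ui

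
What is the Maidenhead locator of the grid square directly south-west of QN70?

QM69

Longitude square 7; −1 → 6.
Latitude square 0; −1 → -1, wraps to 9, carry into field.
Latitude field N = 13; −1 → 12 = M.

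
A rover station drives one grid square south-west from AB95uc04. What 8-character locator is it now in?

Longitude extended square 0; −1 → -1, wraps to 9, carry into subsquare.
Longitude subsquare u = 20; −1 → 19 = t.
Latitude extended square 4; −1 → 3.

AB95tc93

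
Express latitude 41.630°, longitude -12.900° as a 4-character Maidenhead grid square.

IN31

Offset from 180°W / 90°S: lon 167.10°, lat 131.63°.
Field: lon ⌊167.10/20⌋ = 8 → I; lat ⌊131.63/10⌋ = 13 → N.
Square: lon ⌊7.10/2⌋ = 3; lat ⌊1.63/1⌋ = 1.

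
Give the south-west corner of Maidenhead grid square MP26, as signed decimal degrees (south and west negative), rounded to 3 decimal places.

66.000, 64.000

Field M=12, P=15: +12·20° lon, +15·10° lat → SW at lon 60°, lat 60°.
Square 2, 6: +2·2° lon, +6·1° lat → SW at lon 64°, lat 66°.
latitude 66.000, longitude 64.000.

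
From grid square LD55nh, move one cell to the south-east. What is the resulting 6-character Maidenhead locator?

Longitude subsquare n = 13; +1 → 14 = o.
Latitude subsquare h = 7; −1 → 6 = g.

LD55og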